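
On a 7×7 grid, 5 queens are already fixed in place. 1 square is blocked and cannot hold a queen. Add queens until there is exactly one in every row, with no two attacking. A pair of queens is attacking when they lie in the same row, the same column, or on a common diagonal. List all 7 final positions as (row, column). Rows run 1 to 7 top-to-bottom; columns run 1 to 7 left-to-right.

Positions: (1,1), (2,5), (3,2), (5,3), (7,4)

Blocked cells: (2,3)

(1,1) (2,5) (3,2) (4,6) (5,3) (6,7) (7,4)

Row 4: attacked by (1,1)→{1,4}; (2,5)→{3,5,7}; (3,2)→{1,2,3}; (5,3)→{2,3,4}; (7,4)→{1,4,7}. Safe: 6. Place at column 6.
Row 6: attacked by (1,1)→{1,6}; (2,5)→{1,5}; (3,2)→{2,5}; (4,6)→{4,6}; (5,3)→{2,3,4}; (7,4)→{3,4,5}. Safe: 7. Place at column 7.
Columns [1, 5, 2, 6, 3, 7, 4], r−c [0, -3, 1, -2, 2, -1, 3], r+c [2, 7, 5, 10, 8, 13, 11] are all distinct, so no two queens attack.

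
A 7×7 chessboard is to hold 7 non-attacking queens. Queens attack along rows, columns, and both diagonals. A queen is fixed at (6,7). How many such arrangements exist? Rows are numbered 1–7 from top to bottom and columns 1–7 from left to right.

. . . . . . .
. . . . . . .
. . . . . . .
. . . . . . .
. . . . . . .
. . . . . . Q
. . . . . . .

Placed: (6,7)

7

Branch on row 1: col 1 → 1; col 3 → 2; col 4 → 2; col 5 → 1; col 6 → 1.
Sum: 1 + 2 + 2 + 1 + 1 = 7.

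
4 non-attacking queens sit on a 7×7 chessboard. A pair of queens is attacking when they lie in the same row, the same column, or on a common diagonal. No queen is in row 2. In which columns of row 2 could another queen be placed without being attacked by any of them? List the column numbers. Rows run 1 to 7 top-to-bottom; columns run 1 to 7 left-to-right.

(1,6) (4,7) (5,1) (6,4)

columns 2, 3

(1,6) attacks row 2 at column 6 and diagonals 5, 7.
(4,7) attacks row 2 at column 7 and diagonals 5.
(5,1) attacks row 2 at column 1 and diagonals 4.
(6,4) attacks row 2 at column 4.
Attacked columns: {1, 4, 5, 6, 7}. Safe: {2, 3}.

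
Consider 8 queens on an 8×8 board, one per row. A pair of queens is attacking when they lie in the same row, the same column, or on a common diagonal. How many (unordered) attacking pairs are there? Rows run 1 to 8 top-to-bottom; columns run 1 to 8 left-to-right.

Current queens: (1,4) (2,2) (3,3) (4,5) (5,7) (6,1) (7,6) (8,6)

2

Same column: (7,6)–(8,6) (column 6).
Same diagonal: (2,2)–(3,3) (|2−3| = |2−3| = 1).
Total attacking pairs: 2.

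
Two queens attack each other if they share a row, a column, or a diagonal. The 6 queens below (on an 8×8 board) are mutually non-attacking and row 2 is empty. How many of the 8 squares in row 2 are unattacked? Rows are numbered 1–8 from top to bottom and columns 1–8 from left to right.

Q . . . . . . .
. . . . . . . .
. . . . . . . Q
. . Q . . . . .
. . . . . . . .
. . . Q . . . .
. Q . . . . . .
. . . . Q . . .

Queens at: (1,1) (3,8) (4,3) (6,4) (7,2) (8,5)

1

(1,1) attacks row 2 at column 1 and diagonals 2.
(3,8) attacks row 2 at column 8 and diagonals 7.
(4,3) attacks row 2 at column 3 and diagonals 1, 5.
(6,4) attacks row 2 at column 4 and diagonals 8.
(7,2) attacks row 2 at column 2 and diagonals 7.
(8,5) attacks row 2 at column 5.
Attacked columns: {1, 2, 3, 4, 5, 7, 8}. Safe: {6}.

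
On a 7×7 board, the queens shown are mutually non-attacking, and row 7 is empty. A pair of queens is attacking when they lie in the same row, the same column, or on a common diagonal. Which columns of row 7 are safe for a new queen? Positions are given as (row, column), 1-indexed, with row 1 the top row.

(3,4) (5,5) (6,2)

columns 6

(3,4) attacks row 7 at column 4.
(5,5) attacks row 7 at column 5 and diagonals 3, 7.
(6,2) attacks row 7 at column 2 and diagonals 1, 3.
Attacked columns: {1, 2, 3, 4, 5, 7}. Safe: {6}.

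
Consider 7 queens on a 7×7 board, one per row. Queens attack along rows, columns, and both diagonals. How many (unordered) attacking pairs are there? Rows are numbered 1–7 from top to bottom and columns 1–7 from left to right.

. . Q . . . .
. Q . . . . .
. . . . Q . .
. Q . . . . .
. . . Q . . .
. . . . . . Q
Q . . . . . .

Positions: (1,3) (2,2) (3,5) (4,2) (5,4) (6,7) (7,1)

Same column: (2,2)–(4,2) (column 2).
Same diagonal: (1,3)–(2,2) (|1−2| = |3−2| = 1); (1,3)–(3,5) (|1−3| = |3−5| = 2); (3,5)–(7,1) (|3−7| = |5−1| = 4).
Total attacking pairs: 4.

4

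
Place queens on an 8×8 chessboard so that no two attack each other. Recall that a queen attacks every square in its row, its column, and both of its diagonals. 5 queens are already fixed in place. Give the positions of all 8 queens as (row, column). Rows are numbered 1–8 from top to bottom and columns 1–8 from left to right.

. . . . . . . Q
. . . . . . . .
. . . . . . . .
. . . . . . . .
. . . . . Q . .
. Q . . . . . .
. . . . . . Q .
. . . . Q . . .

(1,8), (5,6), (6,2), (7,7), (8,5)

Row 2: attacked by (1,8)→{7,8}; (5,6)→{3,6}; (6,2)→{2,6}; (7,7)→{2,7}; (8,5)→{5}. Safe: 1, 4. Place at column 4.
Row 3: attacked by (1,8)→{6,8}; (2,4)→{3,4,5}; (5,6)→{4,6,8}; (6,2)→{2,5}; (7,7)→{3,7}; (8,5)→{5}. Safe: 1. Place at column 1.
Row 4: attacked by (1,8)→{5,8}; (2,4)→{2,4,6}; (3,1)→{1,2}; (5,6)→{5,6,7}; (6,2)→{2,4}; (7,7)→{4,7}; (8,5)→{1,5}. Safe: 3. Place at column 3.
Columns [8, 4, 1, 3, 6, 2, 7, 5], r−c [-7, -2, 2, 1, -1, 4, 0, 3], r+c [9, 6, 4, 7, 11, 8, 14, 13] are all distinct, so no two queens attack.

(1,8) (2,4) (3,1) (4,3) (5,6) (6,2) (7,7) (8,5)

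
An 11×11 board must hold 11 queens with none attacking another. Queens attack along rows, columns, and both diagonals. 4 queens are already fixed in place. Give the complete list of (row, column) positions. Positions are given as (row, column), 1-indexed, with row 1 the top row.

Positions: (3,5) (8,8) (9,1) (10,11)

(1,4) (2,9) (3,5) (4,2) (5,10) (6,3) (7,6) (8,8) (9,1) (10,11) (11,7)

Row 1: attacked by (3,5)→{3,5,7}; (8,8)→{1,8}; (9,1)→{1,9}; (10,11)→{2,11}. Safe: 4, 6, 10. Place at column 4.
Row 2: attacked by (1,4)→{3,4,5}; (3,5)→{4,5,6}; (8,8)→{2,8}; (9,1)→{1,8}; (10,11)→{3,11}. Safe: 7, 9, 10. Place at column 9.
Row 4: attacked by (1,4)→{1,4,7}; (2,9)→{7,9,11}; (3,5)→{4,5,6}; (8,8)→{4,8}; (9,1)→{1,6}; (10,11)→{5,11}. Safe: 2, 3, 10. Place at column 2.
Row 5: attacked by (1,4)→{4,8}; (2,9)→{6,9}; (3,5)→{3,5,7}; (4,2)→{1,2,3}; (8,8)→{5,8,11}; (9,1)→{1,5}; (10,11)→{6,11}. Safe: 10. Place at column 10.
Row 6: attacked by (1,4)→{4,9}; (2,9)→{5,9}; (3,5)→{2,5,8}; (4,2)→{2,4}; (5,10)→{9,10,11}; (8,8)→{6,8,10}; (9,1)→{1,4}; (10,11)→{7,11}. Safe: 3. Place at column 3.
Row 7: attacked by (1,4)→{4,10}; (2,9)→{4,9}; (3,5)→{1,5,9}; (4,2)→{2,5}; (5,10)→{8,10}; (6,3)→{2,3,4}; (8,8)→{7,8,9}; (9,1)→{1,3}; (10,11)→{8,11}. Safe: 6. Place at column 6.
Row 11: attacked by (1,4)→{4}; (2,9)→{9}; (3,5)→{5}; (4,2)→{2,9}; (5,10)→{4,10}; (6,3)→{3,8}; (7,6)→{2,6,10}; (8,8)→{5,8,11}; (9,1)→{1,3}; (10,11)→{10,11}. Safe: 7. Place at column 7.
Columns [4, 9, 5, 2, 10, 3, 6, 8, 1, 11, 7], r−c [-3, -7, -2, 2, -5, 3, 1, 0, 8, -1, 4], r+c [5, 11, 8, 6, 15, 9, 13, 16, 10, 21, 18] are all distinct, so no two queens attack.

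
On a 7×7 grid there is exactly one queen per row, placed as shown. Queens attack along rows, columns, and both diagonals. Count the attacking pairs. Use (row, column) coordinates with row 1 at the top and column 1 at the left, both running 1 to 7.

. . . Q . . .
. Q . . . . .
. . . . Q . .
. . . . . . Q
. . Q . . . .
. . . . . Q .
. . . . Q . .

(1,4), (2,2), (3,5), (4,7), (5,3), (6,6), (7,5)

6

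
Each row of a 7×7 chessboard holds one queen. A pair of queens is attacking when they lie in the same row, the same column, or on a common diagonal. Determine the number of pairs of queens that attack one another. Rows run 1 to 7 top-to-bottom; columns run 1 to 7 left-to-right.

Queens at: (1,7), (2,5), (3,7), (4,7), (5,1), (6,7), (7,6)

8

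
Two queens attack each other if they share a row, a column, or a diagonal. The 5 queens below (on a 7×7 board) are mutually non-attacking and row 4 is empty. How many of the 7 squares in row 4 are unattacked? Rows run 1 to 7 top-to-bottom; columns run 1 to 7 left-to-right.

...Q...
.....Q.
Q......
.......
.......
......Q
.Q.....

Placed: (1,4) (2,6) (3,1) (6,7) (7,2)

1

(1,4) attacks row 4 at column 4 and diagonals 1, 7.
(2,6) attacks row 4 at column 6 and diagonals 4.
(3,1) attacks row 4 at column 1 and diagonals 2.
(6,7) attacks row 4 at column 7 and diagonals 5.
(7,2) attacks row 4 at column 2 and diagonals 5.
Attacked columns: {1, 2, 4, 5, 6, 7}. Safe: {3}.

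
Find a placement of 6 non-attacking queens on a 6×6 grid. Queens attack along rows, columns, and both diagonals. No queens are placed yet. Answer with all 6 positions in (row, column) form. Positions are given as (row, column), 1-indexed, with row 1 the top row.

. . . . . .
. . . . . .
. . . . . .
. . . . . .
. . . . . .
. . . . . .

(1,2) (2,4) (3,6) (4,1) (5,3) (6,5)

Row 1: Safe: 1, 2, 3, 4, 5, 6. Place at column 2.
Row 2: attacked by (1,2)→{1,2,3}. Safe: 4, 5, 6. Place at column 4.
Row 3: attacked by (1,2)→{2,4}; (2,4)→{3,4,5}. Safe: 1, 6. Place at column 6.
Row 4: attacked by (1,2)→{2,5}; (2,4)→{2,4,6}; (3,6)→{5,6}. Safe: 1, 3. Place at column 1.
Row 5: attacked by (1,2)→{2,6}; (2,4)→{1,4}; (3,6)→{4,6}; (4,1)→{1,2}. Safe: 3, 5. Place at column 3.
Row 6: attacked by (1,2)→{2}; (2,4)→{4}; (3,6)→{3,6}; (4,1)→{1,3}; (5,3)→{2,3,4}. Safe: 5. Place at column 5.
Columns [2, 4, 6, 1, 3, 5], r−c [-1, -2, -3, 3, 2, 1], r+c [3, 6, 9, 5, 8, 11] are all distinct, so no two queens attack.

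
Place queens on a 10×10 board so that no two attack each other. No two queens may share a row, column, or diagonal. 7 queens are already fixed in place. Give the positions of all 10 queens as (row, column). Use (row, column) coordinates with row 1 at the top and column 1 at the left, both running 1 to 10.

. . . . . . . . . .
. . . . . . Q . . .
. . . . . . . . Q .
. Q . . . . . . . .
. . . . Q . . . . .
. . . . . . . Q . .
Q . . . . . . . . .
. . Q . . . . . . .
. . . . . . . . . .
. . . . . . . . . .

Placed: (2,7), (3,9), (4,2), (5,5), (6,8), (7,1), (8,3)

Row 1: attacked by (2,7)→{6,7,8}; (3,9)→{7,9}; (4,2)→{2,5}; (5,5)→{1,5,9}; (6,8)→{3,8}; (7,1)→{1,7}; (8,3)→{3,10}. Safe: 4. Place at column 4.
Row 9: attacked by (1,4)→{4}; (2,7)→{7}; (3,9)→{3,9}; (4,2)→{2,7}; (5,5)→{1,5,9}; (6,8)→{5,8}; (7,1)→{1,3}; (8,3)→{2,3,4}. Safe: 6, 10. Place at column 10.
Row 10: attacked by (1,4)→{4}; (2,7)→{7}; (3,9)→{2,9}; (4,2)→{2,8}; (5,5)→{5,10}; (6,8)→{4,8}; (7,1)→{1,4}; (8,3)→{1,3,5}; (9,10)→{9,10}. Safe: 6. Place at column 6.
Columns [4, 7, 9, 2, 5, 8, 1, 3, 10, 6], r−c [-3, -5, -6, 2, 0, -2, 6, 5, -1, 4], r+c [5, 9, 12, 6, 10, 14, 8, 11, 19, 16] are all distinct, so no two queens attack.

(1,4) (2,7) (3,9) (4,2) (5,5) (6,8) (7,1) (8,3) (9,10) (10,6)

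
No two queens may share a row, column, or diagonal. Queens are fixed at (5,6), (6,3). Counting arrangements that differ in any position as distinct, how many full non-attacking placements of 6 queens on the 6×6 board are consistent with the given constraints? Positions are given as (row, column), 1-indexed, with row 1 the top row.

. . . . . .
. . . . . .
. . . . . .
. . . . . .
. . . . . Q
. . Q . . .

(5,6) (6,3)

1

Branch on row 1: col 1 → 0; col 4 → 1; col 5 → 0.
Sum: 0 + 1 + 0 = 1.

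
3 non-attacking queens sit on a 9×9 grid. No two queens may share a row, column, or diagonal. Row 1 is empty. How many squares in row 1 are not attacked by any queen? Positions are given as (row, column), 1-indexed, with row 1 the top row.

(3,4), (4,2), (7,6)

(3,4) attacks row 1 at column 4 and diagonals 2, 6.
(4,2) attacks row 1 at column 2 and diagonals 5.
(7,6) attacks row 1 at column 6.
Attacked columns: {2, 4, 5, 6}. Safe: {1, 3, 7, 8, 9}.

5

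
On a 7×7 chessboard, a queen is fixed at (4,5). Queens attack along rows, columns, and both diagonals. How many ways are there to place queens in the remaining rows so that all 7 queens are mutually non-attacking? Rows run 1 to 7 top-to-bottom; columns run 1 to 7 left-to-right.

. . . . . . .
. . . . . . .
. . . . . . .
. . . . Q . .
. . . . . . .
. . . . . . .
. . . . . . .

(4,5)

4

Branch on row 1: col 1 → 0; col 3 → 1; col 4 → 1; col 6 → 1; col 7 → 1.
Sum: 0 + 1 + 1 + 1 + 1 = 4.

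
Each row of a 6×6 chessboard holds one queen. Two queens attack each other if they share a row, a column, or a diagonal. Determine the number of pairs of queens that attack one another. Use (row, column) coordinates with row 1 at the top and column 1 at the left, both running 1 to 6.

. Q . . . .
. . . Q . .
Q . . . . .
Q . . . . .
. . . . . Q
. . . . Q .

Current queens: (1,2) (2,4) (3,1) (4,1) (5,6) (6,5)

3

Same column: (3,1)–(4,1) (column 1).
Same diagonal: (1,2)–(5,6) (|1−5| = |2−6| = 4); (5,6)–(6,5) (|5−6| = |6−5| = 1).
Total attacking pairs: 3.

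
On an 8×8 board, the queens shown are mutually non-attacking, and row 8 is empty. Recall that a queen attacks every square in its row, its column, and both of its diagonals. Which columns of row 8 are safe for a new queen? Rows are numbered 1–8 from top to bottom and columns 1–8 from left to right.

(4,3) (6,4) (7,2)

(4,3) attacks row 8 at column 3 and diagonals 7.
(6,4) attacks row 8 at column 4 and diagonals 2, 6.
(7,2) attacks row 8 at column 2 and diagonals 1, 3.
Attacked columns: {1, 2, 3, 4, 6, 7}. Safe: {5, 8}.

columns 5, 8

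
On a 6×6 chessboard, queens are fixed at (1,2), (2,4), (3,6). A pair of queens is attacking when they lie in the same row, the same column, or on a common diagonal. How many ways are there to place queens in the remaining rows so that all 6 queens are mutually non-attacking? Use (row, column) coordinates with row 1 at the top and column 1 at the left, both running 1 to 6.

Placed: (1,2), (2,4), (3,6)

1

Branch on row 4: col 1 → 1; col 3 → 0.
Sum: 1 + 0 = 1.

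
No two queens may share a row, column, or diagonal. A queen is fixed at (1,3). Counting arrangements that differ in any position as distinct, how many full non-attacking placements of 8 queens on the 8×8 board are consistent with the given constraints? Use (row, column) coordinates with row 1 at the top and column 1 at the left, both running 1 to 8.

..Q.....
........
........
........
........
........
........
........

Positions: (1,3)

16

Branch on row 2: col 1 → 1; col 5 → 4; col 6 → 8; col 7 → 2; col 8 → 1.
Sum: 1 + 4 + 8 + 2 + 1 = 16.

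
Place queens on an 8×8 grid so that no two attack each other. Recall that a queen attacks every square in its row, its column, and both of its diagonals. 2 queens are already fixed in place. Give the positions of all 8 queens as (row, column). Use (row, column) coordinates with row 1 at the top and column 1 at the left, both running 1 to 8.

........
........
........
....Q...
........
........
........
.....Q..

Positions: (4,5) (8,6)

Row 1: attacked by (4,5)→{2,5,8}; (8,6)→{6}. Safe: 1, 3, 4, 7. Place at column 3.
Row 2: attacked by (1,3)→{2,3,4}; (4,5)→{3,5,7}; (8,6)→{6}. Safe: 1, 8. Place at column 1.
Row 3: attacked by (1,3)→{1,3,5}; (2,1)→{1,2}; (4,5)→{4,5,6}; (8,6)→{1,6}. Safe: 7, 8. Place at column 7.
Row 5: attacked by (1,3)→{3,7}; (2,1)→{1,4}; (3,7)→{5,7}; (4,5)→{4,5,6}; (8,6)→{3,6}. Safe: 2, 8. Place at column 8.
Row 6: attacked by (1,3)→{3,8}; (2,1)→{1,5}; (3,7)→{4,7}; (4,5)→{3,5,7}; (5,8)→{7,8}; (8,6)→{4,6,8}. Safe: 2. Place at column 2.
Row 7: attacked by (1,3)→{3}; (2,1)→{1,6}; (3,7)→{3,7}; (4,5)→{2,5,8}; (5,8)→{6,8}; (6,2)→{1,2,3}; (8,6)→{5,6,7}. Safe: 4. Place at column 4.
Columns [3, 1, 7, 5, 8, 2, 4, 6], r−c [-2, 1, -4, -1, -3, 4, 3, 2], r+c [4, 3, 10, 9, 13, 8, 11, 14] are all distinct, so no two queens attack.

(1,3) (2,1) (3,7) (4,5) (5,8) (6,2) (7,4) (8,6)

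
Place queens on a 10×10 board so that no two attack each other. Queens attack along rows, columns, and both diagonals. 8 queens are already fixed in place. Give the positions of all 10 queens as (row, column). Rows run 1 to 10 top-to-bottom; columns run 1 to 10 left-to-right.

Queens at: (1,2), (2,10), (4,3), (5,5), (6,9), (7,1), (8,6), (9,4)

(1,2) (2,10) (3,8) (4,3) (5,5) (6,9) (7,1) (8,6) (9,4) (10,7)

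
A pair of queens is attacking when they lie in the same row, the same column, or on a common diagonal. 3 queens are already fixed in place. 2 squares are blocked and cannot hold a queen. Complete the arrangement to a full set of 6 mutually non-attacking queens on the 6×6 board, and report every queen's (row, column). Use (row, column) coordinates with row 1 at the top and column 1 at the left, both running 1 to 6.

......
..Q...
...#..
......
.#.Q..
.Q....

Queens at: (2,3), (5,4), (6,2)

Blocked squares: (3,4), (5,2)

Row 1: attacked by (2,3)→{2,3,4}; (5,4)→{4}; (6,2)→{2}. Safe: 1, 5, 6. Place at column 5.
Row 3: attacked by (1,5)→{3,5}; (2,3)→{2,3,4}; (5,4)→{2,4,6}; (6,2)→{2,5}. Blocked: 4. Safe: 1. Place at column 1.
Row 4: attacked by (1,5)→{2,5}; (2,3)→{1,3,5}; (3,1)→{1,2}; (5,4)→{3,4,5}; (6,2)→{2,4}. Safe: 6. Place at column 6.
Columns [5, 3, 1, 6, 4, 2], r−c [-4, -1, 2, -2, 1, 4], r+c [6, 5, 4, 10, 9, 8] are all distinct, so no two queens attack.

(1,5) (2,3) (3,1) (4,6) (5,4) (6,2)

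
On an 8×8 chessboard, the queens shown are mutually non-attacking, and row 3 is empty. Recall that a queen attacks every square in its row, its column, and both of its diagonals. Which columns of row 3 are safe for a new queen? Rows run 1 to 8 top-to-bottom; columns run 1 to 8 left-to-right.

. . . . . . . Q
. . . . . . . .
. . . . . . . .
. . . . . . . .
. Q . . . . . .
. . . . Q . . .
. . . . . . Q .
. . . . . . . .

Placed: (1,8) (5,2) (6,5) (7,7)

columns 1

(1,8) attacks row 3 at column 8 and diagonals 6.
(5,2) attacks row 3 at column 2 and diagonals 4.
(6,5) attacks row 3 at column 5 and diagonals 2, 8.
(7,7) attacks row 3 at column 7 and diagonals 3.
Attacked columns: {2, 3, 4, 5, 6, 7, 8}. Safe: {1}.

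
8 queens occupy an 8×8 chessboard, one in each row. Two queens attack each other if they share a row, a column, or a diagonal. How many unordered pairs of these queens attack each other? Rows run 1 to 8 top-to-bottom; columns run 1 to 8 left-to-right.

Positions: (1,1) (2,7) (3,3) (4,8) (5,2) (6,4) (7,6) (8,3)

Same column: (3,3)–(8,3) (column 3).
Same diagonal: (1,1)–(3,3) (|1−3| = |1−3| = 2).
Total attacking pairs: 2.

2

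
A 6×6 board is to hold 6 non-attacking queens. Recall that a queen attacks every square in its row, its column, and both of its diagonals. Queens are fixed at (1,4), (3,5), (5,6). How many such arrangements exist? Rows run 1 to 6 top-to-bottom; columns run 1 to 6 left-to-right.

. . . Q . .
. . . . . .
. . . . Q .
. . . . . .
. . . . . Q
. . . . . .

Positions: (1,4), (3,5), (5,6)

Branch on row 2: col 1 → 1; col 2 → 0.
Sum: 1 + 0 = 1.

1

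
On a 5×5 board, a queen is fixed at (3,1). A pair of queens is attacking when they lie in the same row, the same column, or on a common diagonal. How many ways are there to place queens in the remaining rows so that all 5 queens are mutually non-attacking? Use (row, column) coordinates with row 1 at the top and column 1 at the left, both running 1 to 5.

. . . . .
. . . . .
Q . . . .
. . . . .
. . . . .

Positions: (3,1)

2

Branch on row 1: col 2 → 1; col 4 → 0; col 5 → 1.
Sum: 1 + 0 + 1 = 2.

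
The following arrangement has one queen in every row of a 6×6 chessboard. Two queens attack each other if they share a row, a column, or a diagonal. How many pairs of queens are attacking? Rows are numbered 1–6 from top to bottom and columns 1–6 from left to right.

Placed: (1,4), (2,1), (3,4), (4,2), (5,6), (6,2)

3

Same column: (1,4)–(3,4) (column 4); (4,2)–(6,2) (column 2).
Same diagonal: (3,4)–(5,6) (|3−5| = |4−6| = 2).
Total attacking pairs: 3.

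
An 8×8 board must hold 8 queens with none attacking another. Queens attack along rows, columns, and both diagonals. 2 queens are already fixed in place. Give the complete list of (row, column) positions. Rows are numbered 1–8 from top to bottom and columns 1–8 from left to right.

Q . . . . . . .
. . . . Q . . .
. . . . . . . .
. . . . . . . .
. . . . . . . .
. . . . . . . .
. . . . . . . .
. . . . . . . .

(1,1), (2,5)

(1,1) (2,5) (3,8) (4,6) (5,3) (6,7) (7,2) (8,4)

Row 3: attacked by (1,1)→{1,3}; (2,5)→{4,5,6}. Safe: 2, 7, 8. Place at column 8.
Row 4: attacked by (1,1)→{1,4}; (2,5)→{3,5,7}; (3,8)→{7,8}. Safe: 2, 6. Place at column 6.
Row 5: attacked by (1,1)→{1,5}; (2,5)→{2,5,8}; (3,8)→{6,8}; (4,6)→{5,6,7}. Safe: 3, 4. Place at column 3.
Row 6: attacked by (1,1)→{1,6}; (2,5)→{1,5}; (3,8)→{5,8}; (4,6)→{4,6,8}; (5,3)→{2,3,4}. Safe: 7. Place at column 7.
Row 7: attacked by (1,1)→{1,7}; (2,5)→{5}; (3,8)→{4,8}; (4,6)→{3,6}; (5,3)→{1,3,5}; (6,7)→{6,7,8}. Safe: 2. Place at column 2.
Row 8: attacked by (1,1)→{1,8}; (2,5)→{5}; (3,8)→{3,8}; (4,6)→{2,6}; (5,3)→{3,6}; (6,7)→{5,7}; (7,2)→{1,2,3}. Safe: 4. Place at column 4.
Columns [1, 5, 8, 6, 3, 7, 2, 4], r−c [0, -3, -5, -2, 2, -1, 5, 4], r+c [2, 7, 11, 10, 8, 13, 9, 12] are all distinct, so no two queens attack.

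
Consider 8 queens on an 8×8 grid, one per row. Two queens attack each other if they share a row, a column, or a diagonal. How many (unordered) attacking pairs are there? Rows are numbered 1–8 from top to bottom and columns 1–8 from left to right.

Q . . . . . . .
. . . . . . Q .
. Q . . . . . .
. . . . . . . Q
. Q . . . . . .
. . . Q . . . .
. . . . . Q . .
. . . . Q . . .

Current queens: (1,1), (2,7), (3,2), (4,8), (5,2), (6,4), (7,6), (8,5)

Same column: (3,2)–(5,2) (column 2).
Same diagonal: (3,2)–(7,6) (|3−7| = |2−6| = 4); (5,2)–(8,5) (|5−8| = |2−5| = 3); (7,6)–(8,5) (|7−8| = |6−5| = 1).
Total attacking pairs: 4.

4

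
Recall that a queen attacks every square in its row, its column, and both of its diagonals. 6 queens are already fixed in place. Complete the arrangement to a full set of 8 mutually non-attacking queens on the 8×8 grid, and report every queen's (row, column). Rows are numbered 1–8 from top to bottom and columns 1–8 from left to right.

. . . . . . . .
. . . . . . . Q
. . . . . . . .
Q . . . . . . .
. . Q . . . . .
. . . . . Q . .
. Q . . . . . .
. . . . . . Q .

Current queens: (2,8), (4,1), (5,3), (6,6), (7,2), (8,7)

(1,5) (2,8) (3,4) (4,1) (5,3) (6,6) (7,2) (8,7)

Row 1: attacked by (2,8)→{7,8}; (4,1)→{1,4}; (5,3)→{3,7}; (6,6)→{1,6}; (7,2)→{2,8}; (8,7)→{7}. Safe: 5. Place at column 5.
Row 3: attacked by (1,5)→{3,5,7}; (2,8)→{7,8}; (4,1)→{1,2}; (5,3)→{1,3,5}; (6,6)→{3,6}; (7,2)→{2,6}; (8,7)→{2,7}. Safe: 4. Place at column 4.
Columns [5, 8, 4, 1, 3, 6, 2, 7], r−c [-4, -6, -1, 3, 2, 0, 5, 1], r+c [6, 10, 7, 5, 8, 12, 9, 15] are all distinct, so no two queens attack.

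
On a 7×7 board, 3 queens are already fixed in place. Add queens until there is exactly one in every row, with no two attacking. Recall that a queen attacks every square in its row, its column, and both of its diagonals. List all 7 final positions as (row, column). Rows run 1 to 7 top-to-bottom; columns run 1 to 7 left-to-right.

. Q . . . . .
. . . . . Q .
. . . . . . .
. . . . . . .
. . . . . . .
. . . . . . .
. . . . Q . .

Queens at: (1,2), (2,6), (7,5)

(1,2) (2,6) (3,3) (4,7) (5,4) (6,1) (7,5)

Row 3: attacked by (1,2)→{2,4}; (2,6)→{5,6,7}; (7,5)→{1,5}. Safe: 3. Place at column 3.
Row 4: attacked by (1,2)→{2,5}; (2,6)→{4,6}; (3,3)→{2,3,4}; (7,5)→{2,5}. Safe: 1, 7. Place at column 7.
Row 5: attacked by (1,2)→{2,6}; (2,6)→{3,6}; (3,3)→{1,3,5}; (4,7)→{6,7}; (7,5)→{3,5,7}. Safe: 4. Place at column 4.
Row 6: attacked by (1,2)→{2,7}; (2,6)→{2,6}; (3,3)→{3,6}; (4,7)→{5,7}; (5,4)→{3,4,5}; (7,5)→{4,5,6}. Safe: 1. Place at column 1.
Columns [2, 6, 3, 7, 4, 1, 5], r−c [-1, -4, 0, -3, 1, 5, 2], r+c [3, 8, 6, 11, 9, 7, 12] are all distinct, so no two queens attack.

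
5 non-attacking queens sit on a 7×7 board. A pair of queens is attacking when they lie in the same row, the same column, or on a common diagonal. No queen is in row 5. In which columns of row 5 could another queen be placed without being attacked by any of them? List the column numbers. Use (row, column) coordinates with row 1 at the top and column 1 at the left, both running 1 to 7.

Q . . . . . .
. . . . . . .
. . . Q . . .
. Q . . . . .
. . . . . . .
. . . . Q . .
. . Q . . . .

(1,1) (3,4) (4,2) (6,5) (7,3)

columns 7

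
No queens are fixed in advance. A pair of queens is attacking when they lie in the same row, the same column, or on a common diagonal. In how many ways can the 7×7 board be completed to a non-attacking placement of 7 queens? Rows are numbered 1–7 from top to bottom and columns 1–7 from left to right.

40

Branch on row 1: col 1 → 4; col 2 → 7; col 3 → 6; col 4 → 6; col 5 → 6; col 6 → 7; col 7 → 4.
Sum: 4 + 7 + 6 + 6 + 6 + 7 + 4 = 40.
(This is the classic 7-queens count.)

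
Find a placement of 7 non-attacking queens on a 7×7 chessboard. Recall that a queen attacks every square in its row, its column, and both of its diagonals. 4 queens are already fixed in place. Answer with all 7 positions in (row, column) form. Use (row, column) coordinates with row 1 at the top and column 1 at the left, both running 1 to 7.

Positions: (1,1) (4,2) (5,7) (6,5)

(1,1) (2,6) (3,4) (4,2) (5,7) (6,5) (7,3)

Row 2: attacked by (1,1)→{1,2}; (4,2)→{2,4}; (5,7)→{4,7}; (6,5)→{1,5}. Safe: 3, 6. Place at column 6.
Row 3: attacked by (1,1)→{1,3}; (2,6)→{5,6,7}; (4,2)→{1,2,3}; (5,7)→{5,7}; (6,5)→{2,5}. Safe: 4. Place at column 4.
Row 7: attacked by (1,1)→{1,7}; (2,6)→{1,6}; (3,4)→{4}; (4,2)→{2,5}; (5,7)→{5,7}; (6,5)→{4,5,6}. Safe: 3. Place at column 3.
Columns [1, 6, 4, 2, 7, 5, 3], r−c [0, -4, -1, 2, -2, 1, 4], r+c [2, 8, 7, 6, 12, 11, 10] are all distinct, so no two queens attack.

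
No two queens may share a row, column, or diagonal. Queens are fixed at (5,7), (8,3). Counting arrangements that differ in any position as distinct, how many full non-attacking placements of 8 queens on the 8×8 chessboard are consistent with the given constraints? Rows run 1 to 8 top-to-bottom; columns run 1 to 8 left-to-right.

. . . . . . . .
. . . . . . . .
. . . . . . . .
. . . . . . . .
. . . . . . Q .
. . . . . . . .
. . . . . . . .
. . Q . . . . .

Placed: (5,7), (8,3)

Branch on row 1: col 1 → 0; col 2 → 0; col 4 → 1; col 5 → 2; col 6 → 0; col 8 → 0.
Sum: 0 + 0 + 1 + 2 + 0 + 0 = 3.

3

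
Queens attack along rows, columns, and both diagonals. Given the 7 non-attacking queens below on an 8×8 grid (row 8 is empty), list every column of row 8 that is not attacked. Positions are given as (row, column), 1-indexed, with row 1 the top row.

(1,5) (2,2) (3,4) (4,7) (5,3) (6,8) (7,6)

columns 1

(1,5) attacks row 8 at column 5.
(2,2) attacks row 8 at column 2 and diagonals 8.
(3,4) attacks row 8 at column 4.
(4,7) attacks row 8 at column 7 and diagonals 3.
(5,3) attacks row 8 at column 3 and diagonals 6.
(6,8) attacks row 8 at column 8 and diagonals 6.
(7,6) attacks row 8 at column 6 and diagonals 5, 7.
Attacked columns: {2, 3, 4, 5, 6, 7, 8}. Safe: {1}.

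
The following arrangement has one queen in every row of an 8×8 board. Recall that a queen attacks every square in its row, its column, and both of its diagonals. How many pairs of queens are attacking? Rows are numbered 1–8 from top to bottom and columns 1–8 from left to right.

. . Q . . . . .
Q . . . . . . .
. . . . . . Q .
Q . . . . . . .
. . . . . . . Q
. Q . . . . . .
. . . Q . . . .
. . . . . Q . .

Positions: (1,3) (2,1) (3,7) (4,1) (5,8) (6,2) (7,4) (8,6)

2

Same column: (2,1)–(4,1) (column 1).
Same diagonal: (4,1)–(7,4) (|4−7| = |1−4| = 3).
Total attacking pairs: 2.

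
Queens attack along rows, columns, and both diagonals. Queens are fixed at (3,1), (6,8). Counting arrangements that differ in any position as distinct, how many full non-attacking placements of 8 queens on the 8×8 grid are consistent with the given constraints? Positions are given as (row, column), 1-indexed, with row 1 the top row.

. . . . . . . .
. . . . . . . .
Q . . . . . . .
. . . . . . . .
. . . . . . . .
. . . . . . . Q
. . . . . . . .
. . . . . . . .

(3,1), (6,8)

5

Branch on row 1: col 2 → 1; col 4 → 1; col 5 → 2; col 6 → 1; col 7 → 0.
Sum: 1 + 1 + 2 + 1 + 0 = 5.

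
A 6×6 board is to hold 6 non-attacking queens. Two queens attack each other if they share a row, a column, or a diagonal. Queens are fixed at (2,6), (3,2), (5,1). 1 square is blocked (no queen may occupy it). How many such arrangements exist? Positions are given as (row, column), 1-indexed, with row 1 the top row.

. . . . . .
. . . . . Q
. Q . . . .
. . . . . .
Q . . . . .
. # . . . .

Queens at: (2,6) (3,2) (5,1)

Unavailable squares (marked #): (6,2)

Branch on row 1: col 3 → 1.
Sum: 1 = 1.

1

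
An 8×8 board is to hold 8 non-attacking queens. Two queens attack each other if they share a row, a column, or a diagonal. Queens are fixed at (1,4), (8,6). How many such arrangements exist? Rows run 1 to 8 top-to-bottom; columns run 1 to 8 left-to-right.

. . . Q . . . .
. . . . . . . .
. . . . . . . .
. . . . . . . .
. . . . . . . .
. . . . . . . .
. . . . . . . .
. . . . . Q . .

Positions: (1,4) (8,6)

Branch on row 2: col 1 → 1; col 2 → 1; col 7 → 1; col 8 → 1.
Sum: 1 + 1 + 1 + 1 = 4.

4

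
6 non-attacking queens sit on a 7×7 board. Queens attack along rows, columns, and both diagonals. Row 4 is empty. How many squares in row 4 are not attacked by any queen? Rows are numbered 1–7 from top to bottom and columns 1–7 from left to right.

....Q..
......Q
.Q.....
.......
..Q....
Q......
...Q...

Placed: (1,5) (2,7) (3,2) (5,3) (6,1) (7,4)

1

(1,5) attacks row 4 at column 5 and diagonals 2.
(2,7) attacks row 4 at column 7 and diagonals 5.
(3,2) attacks row 4 at column 2 and diagonals 1, 3.
(5,3) attacks row 4 at column 3 and diagonals 2, 4.
(6,1) attacks row 4 at column 1 and diagonals 3.
(7,4) attacks row 4 at column 4 and diagonals 1, 7.
Attacked columns: {1, 2, 3, 4, 5, 7}. Safe: {6}.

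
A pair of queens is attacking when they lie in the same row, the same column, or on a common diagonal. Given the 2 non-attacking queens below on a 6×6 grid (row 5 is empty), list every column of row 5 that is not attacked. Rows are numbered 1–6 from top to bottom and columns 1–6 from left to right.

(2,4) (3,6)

columns 2, 3, 5

(2,4) attacks row 5 at column 4 and diagonals 1.
(3,6) attacks row 5 at column 6 and diagonals 4.
Attacked columns: {1, 4, 6}. Safe: {2, 3, 5}.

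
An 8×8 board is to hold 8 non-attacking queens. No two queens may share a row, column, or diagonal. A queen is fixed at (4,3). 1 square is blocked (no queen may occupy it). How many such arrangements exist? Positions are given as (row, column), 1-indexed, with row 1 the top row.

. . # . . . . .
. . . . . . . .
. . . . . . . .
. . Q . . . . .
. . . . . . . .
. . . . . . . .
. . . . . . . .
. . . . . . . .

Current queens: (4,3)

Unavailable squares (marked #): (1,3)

12

Branch on row 1: col 1 → 1; col 2 → 1; col 4 → 6; col 5 → 1; col 7 → 1; col 8 → 2.
Sum: 1 + 1 + 6 + 1 + 1 + 2 = 12.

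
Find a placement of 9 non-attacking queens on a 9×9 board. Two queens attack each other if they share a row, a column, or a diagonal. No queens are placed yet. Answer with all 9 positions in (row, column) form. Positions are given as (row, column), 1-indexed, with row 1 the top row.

(1,3) (2,5) (3,7) (4,1) (5,4) (6,2) (7,8) (8,6) (9,9)

Row 1: Safe: 1, 2, 3, 4, 5, 6, 7, 8, 9. Place at column 3.
Row 2: attacked by (1,3)→{2,3,4}. Safe: 1, 5, 6, 7, 8, 9. Place at column 5.
Row 3: attacked by (1,3)→{1,3,5}; (2,5)→{4,5,6}. Safe: 2, 7, 8, 9. Place at column 7.
Row 4: attacked by (1,3)→{3,6}; (2,5)→{3,5,7}; (3,7)→{6,7,8}. Safe: 1, 2, 4, 9. Place at column 1.
Row 5: attacked by (1,3)→{3,7}; (2,5)→{2,5,8}; (3,7)→{5,7,9}; (4,1)→{1,2}. Safe: 4, 6. Place at column 4.
Row 6: attacked by (1,3)→{3,8}; (2,5)→{1,5,9}; (3,7)→{4,7}; (4,1)→{1,3}; (5,4)→{3,4,5}. Safe: 2, 6. Place at column 2.
Row 7: attacked by (1,3)→{3,9}; (2,5)→{5}; (3,7)→{3,7}; (4,1)→{1,4}; (5,4)→{2,4,6}; (6,2)→{1,2,3}. Safe: 8. Place at column 8.
Row 8: attacked by (1,3)→{3}; (2,5)→{5}; (3,7)→{2,7}; (4,1)→{1,5}; (5,4)→{1,4,7}; (6,2)→{2,4}; (7,8)→{7,8,9}. Safe: 6. Place at column 6.
Row 9: attacked by (1,3)→{3}; (2,5)→{5}; (3,7)→{1,7}; (4,1)→{1,6}; (5,4)→{4,8}; (6,2)→{2,5}; (7,8)→{6,8}; (8,6)→{5,6,7}. Safe: 9. Place at column 9.
Columns [3, 5, 7, 1, 4, 2, 8, 6, 9], r−c [-2, -3, -4, 3, 1, 4, -1, 2, 0], r+c [4, 7, 10, 5, 9, 8, 15, 14, 18] are all distinct, so no two queens attack.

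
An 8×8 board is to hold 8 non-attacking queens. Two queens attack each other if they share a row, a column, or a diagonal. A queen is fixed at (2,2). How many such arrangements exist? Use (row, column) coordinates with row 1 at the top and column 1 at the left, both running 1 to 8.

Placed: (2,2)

Branch on row 1: col 4 → 6; col 5 → 4; col 6 → 2; col 7 → 2; col 8 → 2.
Sum: 6 + 4 + 2 + 2 + 2 = 16.

16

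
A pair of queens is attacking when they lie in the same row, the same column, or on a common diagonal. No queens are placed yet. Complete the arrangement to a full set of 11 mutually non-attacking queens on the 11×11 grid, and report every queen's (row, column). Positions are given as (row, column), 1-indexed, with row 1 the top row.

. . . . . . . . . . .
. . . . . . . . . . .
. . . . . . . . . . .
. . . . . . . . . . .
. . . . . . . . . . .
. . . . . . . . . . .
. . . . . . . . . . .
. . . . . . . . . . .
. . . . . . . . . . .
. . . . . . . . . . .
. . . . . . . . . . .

(1,9) (2,5) (3,3) (4,11) (5,7) (6,2) (7,4) (8,1) (9,10) (10,8) (11,6)

Row 1: Safe: 1, 2, 3, 4, 5, 6, 7, 8, 9, 10, 11. Place at column 9.
Row 2: attacked by (1,9)→{8,9,10}. Safe: 1, 2, 3, 4, 5, 6, 7, 11. Place at column 5.
Row 3: attacked by (1,9)→{7,9,11}; (2,5)→{4,5,6}. Safe: 1, 2, 3, 8, 10. Place at column 3.
Row 4: attacked by (1,9)→{6,9}; (2,5)→{3,5,7}; (3,3)→{2,3,4}. Safe: 1, 8, 10, 11. Place at column 11.
Row 5: attacked by (1,9)→{5,9}; (2,5)→{2,5,8}; (3,3)→{1,3,5}; (4,11)→{10,11}. Safe: 4, 6, 7. Place at column 7.
Row 6: attacked by (1,9)→{4,9}; (2,5)→{1,5,9}; (3,3)→{3,6}; (4,11)→{9,11}; (5,7)→{6,7,8}. Safe: 2, 10. Place at column 2.
Row 7: attacked by (1,9)→{3,9}; (2,5)→{5,10}; (3,3)→{3,7}; (4,11)→{8,11}; (5,7)→{5,7,9}; (6,2)→{1,2,3}. Safe: 4, 6. Place at column 4.
Row 8: attacked by (1,9)→{2,9}; (2,5)→{5,11}; (3,3)→{3,8}; (4,11)→{7,11}; (5,7)→{4,7,10}; (6,2)→{2,4}; (7,4)→{3,4,5}. Safe: 1, 6. Place at column 1.
Row 9: attacked by (1,9)→{1,9}; (2,5)→{5}; (3,3)→{3,9}; (4,11)→{6,11}; (5,7)→{3,7,11}; (6,2)→{2,5}; (7,4)→{2,4,6}; (8,1)→{1,2}. Safe: 8, 10. Place at column 10.
Row 10: attacked by (1,9)→{9}; (2,5)→{5}; (3,3)→{3,10}; (4,11)→{5,11}; (5,7)→{2,7}; (6,2)→{2,6}; (7,4)→{1,4,7}; (8,1)→{1,3}; (9,10)→{9,10,11}. Safe: 8. Place at column 8.
Row 11: attacked by (1,9)→{9}; (2,5)→{5}; (3,3)→{3,11}; (4,11)→{4,11}; (5,7)→{1,7}; (6,2)→{2,7}; (7,4)→{4,8}; (8,1)→{1,4}; (9,10)→{8,10}; (10,8)→{7,8,9}. Safe: 6. Place at column 6.
Columns [9, 5, 3, 11, 7, 2, 4, 1, 10, 8, 6], r−c [-8, -3, 0, -7, -2, 4, 3, 7, -1, 2, 5], r+c [10, 7, 6, 15, 12, 8, 11, 9, 19, 18, 17] are all distinct, so no two queens attack.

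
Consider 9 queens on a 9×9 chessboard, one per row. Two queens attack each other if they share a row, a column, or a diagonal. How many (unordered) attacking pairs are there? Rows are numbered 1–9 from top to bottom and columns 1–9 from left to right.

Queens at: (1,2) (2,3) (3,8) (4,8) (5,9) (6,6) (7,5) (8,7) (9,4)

6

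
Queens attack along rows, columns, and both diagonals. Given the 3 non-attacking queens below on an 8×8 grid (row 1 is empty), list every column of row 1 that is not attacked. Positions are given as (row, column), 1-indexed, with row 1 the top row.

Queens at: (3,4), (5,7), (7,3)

(3,4) attacks row 1 at column 4 and diagonals 2, 6.
(5,7) attacks row 1 at column 7 and diagonals 3.
(7,3) attacks row 1 at column 3.
Attacked columns: {2, 3, 4, 6, 7}. Safe: {1, 5, 8}.

columns 1, 5, 8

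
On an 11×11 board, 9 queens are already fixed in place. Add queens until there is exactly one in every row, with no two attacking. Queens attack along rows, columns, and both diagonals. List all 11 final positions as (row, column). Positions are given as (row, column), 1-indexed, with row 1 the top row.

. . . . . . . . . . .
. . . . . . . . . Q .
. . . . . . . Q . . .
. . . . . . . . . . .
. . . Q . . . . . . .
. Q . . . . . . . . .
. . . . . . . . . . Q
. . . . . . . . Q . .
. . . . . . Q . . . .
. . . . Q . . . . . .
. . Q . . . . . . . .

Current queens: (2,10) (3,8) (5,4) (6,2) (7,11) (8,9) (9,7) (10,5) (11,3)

(1,1) (2,10) (3,8) (4,6) (5,4) (6,2) (7,11) (8,9) (9,7) (10,5) (11,3)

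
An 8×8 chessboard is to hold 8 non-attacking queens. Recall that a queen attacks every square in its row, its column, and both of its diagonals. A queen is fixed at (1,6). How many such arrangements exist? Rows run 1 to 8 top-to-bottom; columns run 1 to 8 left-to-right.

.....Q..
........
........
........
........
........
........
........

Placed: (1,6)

16

Branch on row 2: col 1 → 1; col 2 → 2; col 3 → 8; col 4 → 4; col 8 → 1.
Sum: 1 + 2 + 8 + 4 + 1 = 16.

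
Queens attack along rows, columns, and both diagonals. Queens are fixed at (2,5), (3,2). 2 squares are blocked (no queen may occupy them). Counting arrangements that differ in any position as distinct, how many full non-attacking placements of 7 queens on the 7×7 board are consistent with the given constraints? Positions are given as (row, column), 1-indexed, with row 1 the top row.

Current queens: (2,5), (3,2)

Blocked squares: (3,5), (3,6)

1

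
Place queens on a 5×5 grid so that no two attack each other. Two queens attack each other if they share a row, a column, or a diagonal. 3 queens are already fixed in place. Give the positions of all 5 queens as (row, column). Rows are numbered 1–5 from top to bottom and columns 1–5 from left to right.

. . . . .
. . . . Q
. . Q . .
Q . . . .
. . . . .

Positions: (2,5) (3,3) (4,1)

Row 1: attacked by (2,5)→{4,5}; (3,3)→{1,3,5}; (4,1)→{1,4}. Safe: 2. Place at column 2.
Row 5: attacked by (1,2)→{2}; (2,5)→{2,5}; (3,3)→{1,3,5}; (4,1)→{1,2}. Safe: 4. Place at column 4.
Columns [2, 5, 3, 1, 4], r−c [-1, -3, 0, 3, 1], r+c [3, 7, 6, 5, 9] are all distinct, so no two queens attack.

(1,2) (2,5) (3,3) (4,1) (5,4)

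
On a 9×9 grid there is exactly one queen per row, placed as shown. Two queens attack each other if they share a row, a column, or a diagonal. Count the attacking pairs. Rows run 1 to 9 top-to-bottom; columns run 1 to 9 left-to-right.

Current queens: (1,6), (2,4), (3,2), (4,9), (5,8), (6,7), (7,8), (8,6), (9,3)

Same column: (1,6)–(8,6) (column 6); (5,8)–(7,8) (column 8).
Same diagonal: (1,6)–(4,9) (|1−4| = |6−9| = 3); (4,9)–(5,8) (|4−5| = |9−8| = 1); (4,9)–(6,7) (|4−6| = |9−7| = 2); (5,8)–(6,7) (|5−6| = |8−7| = 1); (6,7)–(7,8) (|6−7| = |7−8| = 1).
Total attacking pairs: 7.

7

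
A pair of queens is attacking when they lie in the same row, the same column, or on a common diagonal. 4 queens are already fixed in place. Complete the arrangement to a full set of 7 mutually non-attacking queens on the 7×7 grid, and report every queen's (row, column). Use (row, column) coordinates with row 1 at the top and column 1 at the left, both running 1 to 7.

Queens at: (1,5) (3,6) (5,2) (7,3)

Row 2: attacked by (1,5)→{4,5,6}; (3,6)→{5,6,7}; (5,2)→{2,5}; (7,3)→{3}. Safe: 1. Place at column 1.
Row 4: attacked by (1,5)→{2,5}; (2,1)→{1,3}; (3,6)→{5,6,7}; (5,2)→{1,2,3}; (7,3)→{3,6}. Safe: 4. Place at column 4.
Row 6: attacked by (1,5)→{5}; (2,1)→{1,5}; (3,6)→{3,6}; (4,4)→{2,4,6}; (5,2)→{1,2,3}; (7,3)→{2,3,4}. Safe: 7. Place at column 7.
Columns [5, 1, 6, 4, 2, 7, 3], r−c [-4, 1, -3, 0, 3, -1, 4], r+c [6, 3, 9, 8, 7, 13, 10] are all distinct, so no two queens attack.

(1,5) (2,1) (3,6) (4,4) (5,2) (6,7) (7,3)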